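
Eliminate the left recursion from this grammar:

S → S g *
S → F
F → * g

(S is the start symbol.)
S → F S'
S' → g * S'
S' → ε
F → * g

S is directly left-recursive. The standard transformation for
  A → A α₁ | ... | A α_m | β₁ | ... | β_n
is
  A  → β₁ A' | ... | β_n A'
  A' → α₁ A' | ... | α_m A' | ε

S → F becomes S → F S'
S → S g * becomes S' → g * S'
Add S' → ε

Productions for other non-terminals are unchanged:
  F → * g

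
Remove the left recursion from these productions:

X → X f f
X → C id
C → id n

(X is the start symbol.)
X → C id X'
X' → f f X'
X' → ε
C → id n

X is directly left-recursive. The standard transformation for
  A → A α₁ | ... | A α_m | β₁ | ... | β_n
is
  A  → β₁ A' | ... | β_n A'
  A' → α₁ A' | ... | α_m A' | ε

X → C id becomes X → C id X'
X → X f f becomes X' → f f X'
Add X' → ε

Productions for other non-terminals are unchanged:
  C → id n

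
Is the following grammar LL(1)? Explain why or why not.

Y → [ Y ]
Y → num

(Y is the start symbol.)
Yes, the grammar is LL(1).

For Y:
  PREDICT(Y → '[' Y ']') = { '[' }
  PREDICT(Y → num) = { 'num' }

All predict sets are disjoint. The grammar IS LL(1).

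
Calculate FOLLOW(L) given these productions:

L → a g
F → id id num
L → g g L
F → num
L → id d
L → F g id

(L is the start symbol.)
L is the start symbol, so $ ∈ FOLLOW(L).
In L → g g L: L is at the end; this adds FOLLOW(L) to itself — nothing new

Taking the union: FOLLOW(L) = { $ }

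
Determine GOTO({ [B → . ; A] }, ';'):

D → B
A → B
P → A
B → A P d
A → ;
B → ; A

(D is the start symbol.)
GOTO(I, ';') = CLOSURE({ [A → αX.β] : [A → α.Xβ] ∈ I, X = ';' })

Items with dot before ';', with the dot advanced:
  [B → . ; A] → [B → ; . A]
Closure of the advanced items:
  [B → ; . A] has the dot before A: add [A → . B], [A → . ;]
  [A → . B] has the dot before B: add [B → . A P d], [B → . ; A]

GOTO = { [A → . ;], [A → . B], [B → . ; A], [B → . A P d], [B → ; . A] }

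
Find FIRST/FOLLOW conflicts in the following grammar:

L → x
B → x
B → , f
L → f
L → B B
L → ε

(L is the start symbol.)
Nullable non-terminals: L.
FIRST sets used below: FIRST(B) = { ',', 'x' }

L: nullable alternative(s) L → ε; FOLLOW(L) = { $ }
  L → x: FIRST \ {ε} = { 'x' } — disjoint from FOLLOW(L)
  L → f: FIRST \ {ε} = { 'f' } — disjoint from FOLLOW(L)
  L → B B: FIRST \ {ε} = { ',', 'x' } — disjoint from FOLLOW(L)
  L → ε: FIRST \ {ε} = { } — this is the only nullable alternative, skip

B has no nullable alternative, so no FIRST/FOLLOW check is needed there.

No FIRST/FOLLOW conflicts found.

Answer: No FIRST/FOLLOW conflicts.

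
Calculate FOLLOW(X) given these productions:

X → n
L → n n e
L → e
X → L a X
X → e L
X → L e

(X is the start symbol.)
{ $ }

X is the start symbol, so $ ∈ FOLLOW(X).
In X → L a X: X is at the end; this adds FOLLOW(X) to itself — nothing new

Taking the union: FOLLOW(X) = { $ }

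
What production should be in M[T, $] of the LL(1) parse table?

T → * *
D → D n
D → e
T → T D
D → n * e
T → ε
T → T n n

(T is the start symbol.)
To find M[T, $], we find productions for T where $ is in the predict set (PREDICT(N → α) = (FIRST(α) \ {ε}) ∪ (FOLLOW(N) if α ⇒* ε)).

Relevant sets:
  FIRST(T) = { '*', 'e', 'n', ε }
  FIRST(D) = { 'e', 'n' }
  FOLLOW(T) = { $, 'e', 'n' }

T → * *: PREDICT = { '*' }
T → T D: PREDICT = { '*', 'e', 'n' }
T → ε: PREDICT = { $, 'e', 'n' }
  $ is in predict set, so this production goes in M[T, $]
T → T n n: PREDICT = { '*', 'e', 'n' }

M[T, $] = T → ε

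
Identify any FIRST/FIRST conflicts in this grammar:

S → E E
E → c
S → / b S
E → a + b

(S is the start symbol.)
No FIRST/FIRST conflicts.

A FIRST/FIRST conflict occurs when two productions N → α and N → β for the same non-terminal have FIRST(α) ∩ FIRST(β) ≠ ∅ (with ε ∈ FIRST of a nullable right-hand side, so two nullable alternatives also conflict).

FIRST sets of the non-terminals at (or reachable through a nullable prefix from) the front of some alternative:
  FIRST(E) = { 'a', 'c' }

Productions for S:
  S → E E: FIRST = { 'a', 'c' }
  S → / b S: FIRST = { '/' }
Productions for E:
  E → c: FIRST = { 'c' }
  E → a + b: FIRST = { 'a' }

All alternatives of each non-terminal have pairwise disjoint FIRST sets.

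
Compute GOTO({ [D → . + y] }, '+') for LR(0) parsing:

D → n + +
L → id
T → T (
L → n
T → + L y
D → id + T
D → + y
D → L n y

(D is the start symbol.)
GOTO(I, '+') = CLOSURE({ [A → αX.β] : [A → α.Xβ] ∈ I, X = '+' })

Items with dot before '+', with the dot advanced:
  [D → . + y] → [D → + . y]
Closure adds nothing (no advanced item has the dot before a non-terminal).

GOTO = { [D → + . y] }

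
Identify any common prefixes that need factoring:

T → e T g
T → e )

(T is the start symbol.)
Yes, T has productions with common prefix 'e'

Left-factoring is needed when two productions for the same non-terminal
share a common prefix on the right-hand side.

Productions for T:
  T → e T g
  T → e )

Found common prefix 'e' in productions for T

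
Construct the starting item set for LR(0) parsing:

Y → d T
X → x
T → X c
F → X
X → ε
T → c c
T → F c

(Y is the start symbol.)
{ [Y → . d T], [Y' → . Y] }

First, augment the grammar with Y' → Y
I₀ = CLOSURE({ [Y' → . Y] }):
  [Y' → . Y] has the dot before Y: add [Y → . d T]
No further items can be added.

I₀ = { [Y → . d T], [Y' → . Y] }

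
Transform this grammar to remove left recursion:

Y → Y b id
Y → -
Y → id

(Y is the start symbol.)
Y → - Y'
Y → id Y'
Y' → b id Y'
Y' → ε

Y is directly left-recursive. The standard transformation for
  A → A α₁ | ... | A α_m | β₁ | ... | β_n
is
  A  → β₁ A' | ... | β_n A'
  A' → α₁ A' | ... | α_m A' | ε

Y → - becomes Y → - Y'
Y → id becomes Y → id Y'
Y → Y b id becomes Y' → b id Y'
Add Y' → ε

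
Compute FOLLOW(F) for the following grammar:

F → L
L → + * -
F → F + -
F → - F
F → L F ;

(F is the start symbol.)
F is the start symbol, so $ ∈ FOLLOW(F).
In F → F + -: F is followed by '+' '-', add FIRST('+' '-') \ {ε} = { '+' }
In F → - F: F is at the end; this adds FOLLOW(F) to itself — nothing new
In F → L F ;: F is followed by ';', add FIRST(';') \ {ε} = { ';' }

Taking the union: FOLLOW(F) = { $, '+', ';' }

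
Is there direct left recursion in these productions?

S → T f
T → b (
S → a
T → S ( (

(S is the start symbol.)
S → T f: starts with T
T → b (: starts with b
S → a: starts with a
T → S ( (: starts with S

No direct left recursion found.

Answer: No direct left recursion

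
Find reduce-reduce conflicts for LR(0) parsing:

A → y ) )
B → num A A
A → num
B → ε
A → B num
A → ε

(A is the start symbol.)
Yes — I0: [A → .] vs [B → .]; I3: [A → .] vs [A → num .]; I7: [A → .] vs [B → .]

A reduce-reduce conflict occurs when an LR(0) state has two complete items [A → α .] and [B → β .] — both call for a reduction, and with no lookahead the parser cannot choose between them.

Augment with A' → A and build the canonical LR(0) collection (I0 = CLOSURE({[A' → . A]}), then GOTO on every symbol after a dot until no new states appear). It has 10 states:
  I0: { [A → . B num], [A → . num], [A → . y ) )], [A → .], [A' → . A], [B → . num A A], [B → .] }  — shift, 2 reduces
  I1: { [A' → A .] }  — accept
  I2: { [A → B . num] }  — shift
  I3: { [A → . B num], [A → . num], [A → . y ) )], [A → .], [A → num .], [B → . num A A], [B → .], [B → num . A A] }  — shift, 3 reduces
  I4: { [A → y . ) )] }  — shift
  I5: { [A → y ) . )] }  — shift
  I6: { [A → y ) ) .] }  — reduce
  I7: { [A → . B num], [A → . num], [A → . y ) )], [A → .], [B → . num A A], [B → .], [B → num A . A] }  — shift, 2 reduces
  I8: { [B → num A A .] }  — reduce
  I9: { [A → B num .] }  — reduce

I0 contains complete items [A → .], [B → .] — reduce-reduce conflict.
I3 contains complete items [A → .], [A → num .], [B → .] — reduce-reduce conflict.
I7 contains complete items [A → .], [B → .] — reduce-reduce conflict.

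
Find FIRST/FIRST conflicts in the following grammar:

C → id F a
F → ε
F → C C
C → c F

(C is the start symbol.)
No FIRST/FIRST conflicts.

A FIRST/FIRST conflict occurs when two productions N → α and N → β for the same non-terminal have FIRST(α) ∩ FIRST(β) ≠ ∅ (with ε ∈ FIRST of a nullable right-hand side, so two nullable alternatives also conflict).

FIRST sets of the non-terminals at (or reachable through a nullable prefix from) the front of some alternative:
  FIRST(C) = { 'c', 'id' }

Productions for C:
  C → id F a: FIRST = { 'id' }
  C → c F: FIRST = { 'c' }
Productions for F:
  F → ε: FIRST = { ε }
  F → C C: FIRST = { 'c', 'id' }

All alternatives of each non-terminal have pairwise disjoint FIRST sets.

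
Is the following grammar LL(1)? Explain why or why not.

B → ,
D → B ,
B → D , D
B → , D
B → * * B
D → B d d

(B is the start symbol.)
No. Predict set conflict for B: { ',' }

Relevant sets:
  FIRST(D) = { '*', ',' }
  FIRST(B) = { '*', ',' }

For B:
  PREDICT(B → ',') = { ',' }
  PREDICT(B → D ',' D) = { '*', ',' }
  PREDICT(B → ',' D) = { ',' }
  PREDICT(B → '*' '*' B) = { '*' }
For D:
  PREDICT(D → B ',') = { '*', ',' }
  PREDICT(D → B d d) = { '*', ',' }

Conflict found: Predict set conflict for B: { ',' }
The grammar is NOT LL(1).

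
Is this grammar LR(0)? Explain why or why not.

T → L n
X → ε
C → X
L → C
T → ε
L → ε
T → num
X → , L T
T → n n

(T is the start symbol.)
No. Shift-reduce conflict between [L → .] and [T → . n n]

A grammar is LR(0) if no state in the canonical LR(0) collection has:
  - both a shift item (dot before a terminal) and a complete item (shift-reduce conflict), or
  - two or more complete items (reduce-reduce conflict; the accept item [T' → T .] counts as a complete item here).

Augment with T' → T and build the canonical LR(0) collection (I0 = CLOSURE({[T' → . T]}), then GOTO on every symbol after a dot until no new states appear). It has 12 states:
  I0: { [C → . X], [L → . C], [L → .], [T → . L n], [T → . n n], [T → . num], [T → .], [T' → . T], [X → . , L T], [X → .] }  — shift, 3 reduces
  I1: { [C → . X], [L → . C], [L → .], [X → , . L T], [X → . , L T], [X → .] }  — shift, 2 reduces
  I2: { [L → C .] }  — reduce
  I3: { [T → L . n] }  — shift
  I4: { [T' → T .] }  — accept
  I5: { [C → X .] }  — reduce
  I6: { [T → n . n] }  — shift
  I7: { [T → num .] }  — reduce
  I8: { [T → n n .] }  — reduce
  I9: { [T → L n .] }  — reduce
  I10: { [C → . X], [L → . C], [L → .], [T → . L n], [T → . n n], [T → . num], [T → .], [X → , L . T], [X → . , L T], [X → .] }  — shift, 3 reduces
  I11: { [X → , L T .] }  — reduce

Conflict in state I0:
  Shift-reduce conflict between [L → .] and [T → . n n]
So the grammar is NOT LR(0).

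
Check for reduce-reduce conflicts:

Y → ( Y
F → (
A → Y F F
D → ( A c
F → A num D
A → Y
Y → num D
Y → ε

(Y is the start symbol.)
Yes — I7: [A → Y .] vs [Y → .]; I8: [F → ( .] vs [Y → .]

A reduce-reduce conflict occurs when an LR(0) state has two complete items [A → α .] and [B → β .] — both call for a reduction, and with no lookahead the parser cannot choose between them.

Augment with Y' → Y and build the canonical LR(0) collection (I0 = CLOSURE({[Y' → . Y]}), then GOTO on every symbol after a dot until no new states appear). It has 16 states:
  I0: { [Y → . ( Y], [Y → . num D], [Y → .], [Y' → . Y] }  — shift, reduce
  I1: { [Y → ( . Y], [Y → . ( Y], [Y → . num D], [Y → .] }  — shift, reduce
  I2: { [Y' → Y .] }  — accept
  I3: { [D → . ( A c], [Y → num . D] }  — shift
  I4: { [A → . Y F F], [A → . Y], [D → ( . A c], [Y → . ( Y], [Y → . num D], [Y → .] }  — shift, reduce
  I5: { [Y → num D .] }  — reduce
  I6: { [D → ( A . c] }  — shift
  I7: { [A → . Y F F], [A → . Y], [A → Y . F F], [A → Y .], [F → . (], [F → . A num D], [Y → . ( Y], [Y → . num D], [Y → .] }  — shift, 2 reduces
  I8: { [F → ( .], [Y → ( . Y], [Y → . ( Y], [Y → . num D], [Y → .] }  — shift, 2 reduces
  I9: { [F → A . num D] }  — shift
  I10: { [A → . Y F F], [A → . Y], [A → Y F . F], [F → . (], [F → . A num D], [Y → . ( Y], [Y → . num D], [Y → .] }  — shift, reduce
  I11: { [A → Y F F .] }  — reduce
  I12: { [D → . ( A c], [F → A num . D] }  — shift
  I13: { [F → A num D .] }  — reduce
  I14: { [Y → ( Y .] }  — reduce
  I15: { [D → ( A c .] }  — reduce

I7 contains complete items [A → Y .], [Y → .] — reduce-reduce conflict.
I8 contains complete items [F → ( .], [Y → .] — reduce-reduce conflict.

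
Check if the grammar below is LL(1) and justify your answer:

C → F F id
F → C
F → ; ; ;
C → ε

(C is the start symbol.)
Relevant sets:
  FIRST(F) = { ';', 'id', ε }
  FIRST(C) = { ';', 'id', ε }
  FOLLOW(C) = { $, ';', 'id' }
  FOLLOW(F) = { ';', 'id' }

For C:
  PREDICT(C → F F id) = { ';', 'id' }
  PREDICT(C → ε) = { $, ';', 'id' }
For F:
  PREDICT(F → C) = { ';', 'id' }
  PREDICT(F → ';' ';' ';') = { ';' }

Conflict found: Predict set conflict for C: { ';', 'id' }
The grammar is NOT LL(1).

Answer: No. Predict set conflict for C: { ';', 'id' }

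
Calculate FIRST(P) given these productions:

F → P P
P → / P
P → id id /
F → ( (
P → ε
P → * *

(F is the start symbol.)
{ '*', '/', 'id', ε }

To compute FIRST(P), examine every production with P on the left-hand side, reading each right-hand side left to right until a non-nullable symbol is reached.

From P → / P:
  - '/' is a terminal: add '/' and stop
From P → id id /:
  - id is a terminal: add 'id' and stop
From P → ε:
  - ε-production, so ε ∈ FIRST(P)
From P → * *:
  - '*' is a terminal: add '*' and stop

Collecting: FIRST(P) = { '*', '/', 'id', ε }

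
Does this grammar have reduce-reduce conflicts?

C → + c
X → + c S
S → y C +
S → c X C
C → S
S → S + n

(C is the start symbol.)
No reduce-reduce conflicts

Augment with C' → C and build the canonical LR(0) collection (I0 = CLOSURE({[C' → . C]}), then GOTO on every symbol after a dot until no new states appear). It has 16 states:
  I0: { [C → . + c], [C → . S], [C' → . C], [S → . S + n], [S → . c X C], [S → . y C +] }  — shift
  I1: { [C → + . c] }  — shift
  I2: { [C' → C .] }  — accept
  I3: { [C → S .], [S → S . + n] }  — shift, reduce
  I4: { [S → c . X C], [X → . + c S] }  — shift
  I5: { [C → . + c], [C → . S], [S → . S + n], [S → . c X C], [S → . y C +], [S → y . C +] }  — shift
  I6: { [S → y C . +] }  — shift
  I7: { [S → y C + .] }  — reduce
  I8: { [X → + . c S] }  — shift
  I9: { [C → . + c], [C → . S], [S → . S + n], [S → . c X C], [S → . y C +], [S → c X . C] }  — shift
  I10: { [S → c X C .] }  — reduce
  I11: { [S → . S + n], [S → . c X C], [S → . y C +], [X → + c . S] }  — shift
  I12: { [S → S . + n], [X → + c S .] }  — shift, reduce
  I13: { [S → S + . n] }  — shift
  I14: { [S → S + n .] }  — reduce
  I15: { [C → + c .] }  — reduce

No state contains more than one complete item.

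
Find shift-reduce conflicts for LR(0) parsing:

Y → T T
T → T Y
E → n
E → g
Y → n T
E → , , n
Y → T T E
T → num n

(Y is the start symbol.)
A shift-reduce conflict occurs when an LR(0) state has both:
  - a complete (reduce) item [A → α .] (dot at the end), and
  - a shift item [B → β . c γ] (dot before a terminal).

Augment with Y' → Y and build the canonical LR(0) collection (I0 = CLOSURE({[Y' → . Y]}), then GOTO on every symbol after a dot until no new states appear). It has 15 states:
  I0: { [T → . T Y], [T → . num n], [Y → . T T E], [Y → . T T], [Y → . n T], [Y' → . Y] }  — shift
  I1: { [T → . T Y], [T → . num n], [T → T . Y], [Y → . T T E], [Y → . T T], [Y → . n T], [Y → T . T E], [Y → T . T] }  — shift
  I2: { [Y' → Y .] }  — accept
  I3: { [T → . T Y], [T → . num n], [Y → n . T] }  — shift
  I4: { [T → num . n] }  — shift
  I5: { [T → num n .] }  — reduce
  I6: { [T → . T Y], [T → . num n], [T → T . Y], [Y → . T T E], [Y → . T T], [Y → . n T], [Y → n T .] }  — shift, reduce
  I7: { [T → T Y .] }  — reduce
  I8: { [E → . , , n], [E → . g], [E → . n], [T → . T Y], [T → . num n], [T → T . Y], [Y → . T T E], [Y → . T T], [Y → . n T], [Y → T . T E], [Y → T . T], [Y → T T . E], [Y → T T .] }  — shift, reduce
  I9: { [E → , . , n] }  — shift
  I10: { [Y → T T E .] }  — reduce
  I11: { [E → g .] }  — reduce
  I12: { [E → n .], [T → . T Y], [T → . num n], [Y → n . T] }  — shift, reduce
  I13: { [E → , , . n] }  — shift
  I14: { [E → , , n .] }  — reduce

I6 contains reduce item [Y → n T .] and shift items [T → . num n], [Y → . n T] — shift-reduce conflict.
I8 contains reduce item [Y → T T .] and shift items [E → . , , n], [E → . g], [E → . n], [T → . num n], [Y → . n T] — shift-reduce conflict.
I12 contains reduce item [E → n .] and shift item [T → . num n] — shift-reduce conflict.

Answer: Yes — I6: [Y → n T .] vs [T → . num n]; I8: [Y → T T .] vs [E → . , , n]; I12: [E → n .] vs [T → . num n]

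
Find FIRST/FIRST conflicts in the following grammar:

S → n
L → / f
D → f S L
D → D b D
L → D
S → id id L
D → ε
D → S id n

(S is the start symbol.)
Yes. D → f S L / D → D b D on { 'f' }; D → D b D / D → S id n on { 'id', 'n' }

FIRST sets of the non-terminals at (or reachable through a nullable prefix from) the front of some alternative:
  FIRST(D) = { 'b', 'f', 'id', 'n', ε }
  FIRST(S) = { 'id', 'n' }

Productions for S:
  S → n: FIRST = { 'n' }
  S → id id L: FIRST = { 'id' }
Productions for L:
  L → / f: FIRST = { '/' }
  L → D: FIRST = { 'b', 'f', 'id', 'n', ε }
Productions for D:
  D → f S L: FIRST = { 'f' }
  D → D b D: FIRST = { 'b', 'f', 'id', 'n' }
  D → ε: FIRST = { ε }
  D → S id n: FIRST = { 'id', 'n' }

Conflict for D: D → f S L and D → D b D
  Overlap: { 'f' }
Conflict for D: D → D b D and D → S id n
  Overlap: { 'id', 'n' }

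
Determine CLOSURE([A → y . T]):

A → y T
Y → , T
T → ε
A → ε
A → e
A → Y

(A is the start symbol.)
{ [A → y . T], [T → .] }

To compute CLOSURE, for each item [A → α.Bβ] where B is a non-terminal, add [B → .γ] for all productions B → γ; repeat for the newly added items until nothing changes.

Start with: [A → y . T]
  [A → y . T] has the dot before T: add [T → .]
No further items can be added.

CLOSURE = { [A → y . T], [T → .] }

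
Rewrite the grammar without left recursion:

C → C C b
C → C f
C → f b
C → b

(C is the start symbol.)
C is directly left-recursive. The standard transformation for
  A → A α₁ | ... | A α_m | β₁ | ... | β_n
is
  A  → β₁ A' | ... | β_n A'
  A' → α₁ A' | ... | α_m A' | ε

C → f b becomes C → f b C'
C → b becomes C → b C'
C → C C b becomes C' → C b C'
C → C f becomes C' → f C'
Add C' → ε

Resulting grammar:
C → f b C'
C → b C'
C' → C b C'
C' → f C'
C' → ε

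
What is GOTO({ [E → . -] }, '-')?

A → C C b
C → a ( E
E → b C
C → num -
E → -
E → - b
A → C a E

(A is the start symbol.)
GOTO(I, '-') = CLOSURE({ [A → αX.β] : [A → α.Xβ] ∈ I, X = '-' })

Items with dot before '-', with the dot advanced:
  [E → . -] → [E → - .]
Closure adds nothing (no advanced item has the dot before a non-terminal).

GOTO = { [E → - .] }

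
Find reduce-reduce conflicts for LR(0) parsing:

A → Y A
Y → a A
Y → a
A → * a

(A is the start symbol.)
No reduce-reduce conflicts

A reduce-reduce conflict occurs when an LR(0) state has two complete items [A → α .] and [B → β .] — both call for a reduction, and with no lookahead the parser cannot choose between them.

Augment with A' → A and build the canonical LR(0) collection (I0 = CLOSURE({[A' → . A]}), then GOTO on every symbol after a dot until no new states appear). It has 8 states:
  I0: { [A → . * a], [A → . Y A], [A' → . A], [Y → . a A], [Y → . a] }  — shift
  I1: { [A → * . a] }  — shift
  I2: { [A' → A .] }  — accept
  I3: { [A → . * a], [A → . Y A], [A → Y . A], [Y → . a A], [Y → . a] }  — shift
  I4: { [A → . * a], [A → . Y A], [Y → . a A], [Y → . a], [Y → a . A], [Y → a .] }  — shift, reduce
  I5: { [Y → a A .] }  — reduce
  I6: { [A → Y A .] }  — reduce
  I7: { [A → * a .] }  — reduce

No state contains more than one complete item.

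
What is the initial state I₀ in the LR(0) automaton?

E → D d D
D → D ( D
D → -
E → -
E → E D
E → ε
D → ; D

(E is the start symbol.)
{ [D → . -], [D → . ; D], [D → . D ( D], [E → . -], [E → . D d D], [E → . E D], [E → .], [E' → . E] }

First, augment the grammar with E' → E
I₀ = CLOSURE({ [E' → . E] }):
  [E' → . E] has the dot before E: add [E → . D d D], [E → . -], [E → . E D], [E → .]
  [E → . D d D] has the dot before D: add [D → . D ( D], [D → . -], [D → . ; D]
No further items can be added.

I₀ = { [D → . -], [D → . ; D], [D → . D ( D], [E → . -], [E → . D d D], [E → . E D], [E → .], [E' → . E] }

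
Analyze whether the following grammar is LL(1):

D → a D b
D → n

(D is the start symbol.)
Yes, the grammar is LL(1).

For D:
  PREDICT(D → a D b) = { 'a' }
  PREDICT(D → n) = { 'n' }

All predict sets are disjoint. The grammar IS LL(1).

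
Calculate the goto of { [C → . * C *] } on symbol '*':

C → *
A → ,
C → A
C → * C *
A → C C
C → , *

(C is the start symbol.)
GOTO(I, '*') = CLOSURE({ [A → αX.β] : [A → α.Xβ] ∈ I, X = '*' })

Items with dot before '*', with the dot advanced:
  [C → . * C *] → [C → * . C *]
Closure of the advanced items:
  [C → * . C *] has the dot before C: add [C → . *], [C → . A], [C → . * C *], [C → . , *]
  [C → . A] has the dot before A: add [A → . ,], [A → . C C]

GOTO = { [A → . ,], [A → . C C], [C → * . C *], [C → . * C *], [C → . *], [C → . , *], [C → . A] }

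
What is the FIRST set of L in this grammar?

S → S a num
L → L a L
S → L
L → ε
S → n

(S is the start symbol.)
{ 'a', ε }

To compute FIRST(L), examine every production with L on the left-hand side, reading each right-hand side left to right until a non-nullable symbol is reached.

From L → L a L:
  - L is the symbol being defined: contributes nothing new
    L is nullable, so continue to the next symbol
  - a is a terminal: add 'a' and stop
From L → ε:
  - ε-production, so ε ∈ FIRST(L)

Collecting: FIRST(L) = { 'a', ε }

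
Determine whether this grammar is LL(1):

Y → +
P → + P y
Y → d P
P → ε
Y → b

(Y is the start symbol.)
Yes, the grammar is LL(1).

Relevant sets:
  FOLLOW(P) = { $, 'y' }

For Y:
  PREDICT(Y → '+') = { '+' }
  PREDICT(Y → d P) = { 'd' }
  PREDICT(Y → b) = { 'b' }
For P:
  PREDICT(P → '+' P y) = { '+' }
  PREDICT(P → ε) = { $, 'y' }

All predict sets are disjoint. The grammar IS LL(1).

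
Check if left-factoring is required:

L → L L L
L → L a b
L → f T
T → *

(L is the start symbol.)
Left-factoring is needed when two productions for the same non-terminal
share a common prefix on the right-hand side.

Productions for L:
  L → L L L
  L → L a b
  L → f T

Found common prefix 'L' in productions for L

Answer: Yes, L has productions with common prefix 'L'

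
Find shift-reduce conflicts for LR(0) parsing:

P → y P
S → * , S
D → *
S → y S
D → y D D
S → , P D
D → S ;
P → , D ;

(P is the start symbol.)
Yes — I5: [D → * .] vs [S → * . , S]; I11: [S → y S .] vs [D → S . ;]

Augment with P' → P and build the canonical LR(0) collection (I0 = CLOSURE({[P' → . P]}), then GOTO on every symbol after a dot until no new states appear). It has 22 states:
  I0: { [P → . , D ;], [P → . y P], [P' → . P] }  — shift
  I1: { [D → . *], [D → . S ;], [D → . y D D], [P → , . D ;], [S → . * , S], [S → . , P D], [S → . y S] }  — shift
  I2: { [P' → P .] }  — accept
  I3: { [P → . , D ;], [P → . y P], [P → y . P] }  — shift
  I4: { [P → y P .] }  — reduce
  I5: { [D → * .], [S → * . , S] }  — shift, reduce
  I6: { [P → . , D ;], [P → . y P], [S → , . P D] }  — shift
  I7: { [P → , D . ;] }  — shift
  I8: { [D → S . ;] }  — shift
  I9: { [D → . *], [D → . S ;], [D → . y D D], [D → y . D D], [S → . * , S], [S → . , P D], [S → . y S], [S → y . S] }  — shift
  I10: { [D → . *], [D → . S ;], [D → . y D D], [D → y D . D], [S → . * , S], [S → . , P D], [S → . y S] }  — shift
  I11: { [D → S . ;], [S → y S .] }  — shift, reduce
  I12: { [D → S ; .] }  — reduce
  I13: { [D → y D D .] }  — reduce
  I14: { [P → , D ; .] }  — reduce
  I15: { [D → . *], [D → . S ;], [D → . y D D], [S → , P . D], [S → . * , S], [S → . , P D], [S → . y S] }  — shift
  I16: { [S → , P D .] }  — reduce
  I17: { [S → * , . S], [S → . * , S], [S → . , P D], [S → . y S] }  — shift
  I18: { [S → * . , S] }  — shift
  I19: { [S → * , S .] }  — reduce
  I20: { [S → . * , S], [S → . , P D], [S → . y S], [S → y . S] }  — shift
  I21: { [S → y S .] }  — reduce

I5 contains reduce item [D → * .] and shift item [S → * . , S] — shift-reduce conflict.
I11 contains reduce item [S → y S .] and shift item [D → S . ;] — shift-reduce conflict.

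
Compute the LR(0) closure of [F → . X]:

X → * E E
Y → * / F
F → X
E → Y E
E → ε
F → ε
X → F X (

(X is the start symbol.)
{ [F → . X], [F → .], [X → . * E E], [X → . F X (] }

To compute CLOSURE, for each item [A → α.Bβ] where B is a non-terminal, add [B → .γ] for all productions B → γ; repeat for the newly added items until nothing changes.

Start with: [F → . X]
  [F → . X] has the dot before X: add [X → . * E E], [X → . F X (]
  [X → . F X (] has the dot before F: add [F → .]
No further items can be added.

CLOSURE = { [F → . X], [F → .], [X → . * E E], [X → . F X (] }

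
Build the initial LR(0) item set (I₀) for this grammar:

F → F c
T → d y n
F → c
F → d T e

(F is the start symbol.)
First, augment the grammar with F' → F
I₀ = CLOSURE({ [F' → . F] }):
  [F' → . F] has the dot before F: add [F → . F c], [F → . c], [F → . d T e]
No further items can be added.

I₀ = { [F → . F c], [F → . c], [F → . d T e], [F' → . F] }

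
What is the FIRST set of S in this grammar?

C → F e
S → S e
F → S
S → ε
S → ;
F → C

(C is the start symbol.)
To compute FIRST(S), examine every production with S on the left-hand side, reading each right-hand side left to right until a non-nullable symbol is reached.

From S → S e:
  - S is the symbol being defined: contributes nothing new
    S is nullable, so continue to the next symbol
  - e is a terminal: add 'e' and stop
From S → ε:
  - ε-production, so ε ∈ FIRST(S)
From S → ;:
  - ';' is a terminal: add ';' and stop

Collecting: FIRST(S) = { ';', 'e', ε }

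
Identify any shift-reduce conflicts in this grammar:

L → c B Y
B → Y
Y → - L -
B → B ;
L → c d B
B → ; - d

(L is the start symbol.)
Augment with L' → L and build the canonical LR(0) collection (I0 = CLOSURE({[L' → . L]}), then GOTO on every symbol after a dot until no new states appear). It has 15 states:
  I0: { [L → . c B Y], [L → . c d B], [L' → . L] }  — shift
  I1: { [L' → L .] }  — accept
  I2: { [B → . ; - d], [B → . B ;], [B → . Y], [L → c . B Y], [L → c . d B], [Y → . - L -] }  — shift
  I3: { [L → . c B Y], [L → . c d B], [Y → - . L -] }  — shift
  I4: { [B → ; . - d] }  — shift
  I5: { [B → B . ;], [L → c B . Y], [Y → . - L -] }  — shift
  I6: { [B → Y .] }  — reduce
  I7: { [B → . ; - d], [B → . B ;], [B → . Y], [L → c d . B], [Y → . - L -] }  — shift
  I8: { [B → B . ;], [L → c d B .] }  — shift, reduce
  I9: { [B → B ; .] }  — reduce
  I10: { [L → c B Y .] }  — reduce
  I11: { [B → ; - . d] }  — shift
  I12: { [B → ; - d .] }  — reduce
  I13: { [Y → - L . -] }  — shift
  I14: { [Y → - L - .] }  — reduce

I8 contains reduce item [L → c d B .] and shift item [B → B . ;] — shift-reduce conflict.

Answer: Yes — I8: [L → c d B .] vs [B → B . ;]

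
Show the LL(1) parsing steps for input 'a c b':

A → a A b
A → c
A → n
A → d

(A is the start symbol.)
LL(1) parsing maintains a stack (initially the start symbol over $) and the input. At each step: if the stack top is a terminal, match it against the current input token; if it is a non-terminal N, replace it with the RHS of M[N, lookahead] (the unique production whose predict set contains the lookahead).

Stack is shown with the top on the left.

Stack    Input    Action
------------------------
A $      a c b $  output A → a A b
a A b $  a c b $  match 'a'
A b $    c b $    output A → c
c b $    c b $    match 'c'
b $      b $      match 'b'
$        $        accept

The string is accepted.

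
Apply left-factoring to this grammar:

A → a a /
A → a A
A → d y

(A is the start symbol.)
A → a A'
A' → a /
A' → A
A → d y

Left-factoring transforms A → αβ₁ | αβ₂ into A → αA' and A' → β₁ | β₂
(α is the longest common prefix among the alternatives). Repeat until
no nonterminal has two alternatives with a common prefix.

Round 1: A has alternatives sharing prefix 'a'. Introduce A': A → a A'
  Add: A' → a /
  Add: A' → A

No remaining common prefixes — done.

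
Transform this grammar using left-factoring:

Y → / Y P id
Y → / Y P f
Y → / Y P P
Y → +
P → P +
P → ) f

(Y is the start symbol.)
Left-factoring transforms A → αβ₁ | αβ₂ into A → αA' and A' → β₁ | β₂
(α is the longest common prefix among the alternatives). Repeat until
no nonterminal has two alternatives with a common prefix.

Round 1: Y has alternatives sharing prefix '/ Y P'. Introduce Y': Y → / Y P Y'
  Add: Y' → id
  Add: Y' → f
  Add: Y' → P

No remaining common prefixes — done.

Resulting grammar:
Y → / Y P Y'
Y' → id
Y' → f
Y' → P
Y → +
P → P +
P → ) f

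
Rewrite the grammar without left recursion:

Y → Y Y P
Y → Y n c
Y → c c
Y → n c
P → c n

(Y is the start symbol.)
Y → c c Y'
Y → n c Y'
Y' → Y P Y'
Y' → n c Y'
Y' → ε
P → c n

Y is directly left-recursive. The standard transformation for
  A → A α₁ | ... | A α_m | β₁ | ... | β_n
is
  A  → β₁ A' | ... | β_n A'
  A' → α₁ A' | ... | α_m A' | ε

Y → c c becomes Y → c c Y'
Y → n c becomes Y → n c Y'
Y → Y Y P becomes Y' → Y P Y'
Y → Y n c becomes Y' → n c Y'
Add Y' → ε

Productions for other non-terminals are unchanged:
  P → c n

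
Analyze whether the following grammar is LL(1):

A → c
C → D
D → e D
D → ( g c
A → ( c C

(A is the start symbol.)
A grammar is LL(1) if for each non-terminal N with multiple productions, the predict sets of those productions are pairwise disjoint, where PREDICT(N → α) = (FIRST(α) \ {ε}) ∪ (FOLLOW(N) if α ⇒* ε).

For A:
  PREDICT(A → c) = { 'c' }
  PREDICT(A → '(' c C) = { '(' }
For D:
  PREDICT(D → e D) = { 'e' }
  PREDICT(D → '(' g c) = { '(' }
C has a single production, so nothing to check there.

All predict sets are disjoint. The grammar IS LL(1).

Answer: Yes, the grammar is LL(1).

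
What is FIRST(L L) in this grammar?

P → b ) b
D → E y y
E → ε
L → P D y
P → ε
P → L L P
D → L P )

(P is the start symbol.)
FIRST sets of the non-terminals involved (from the grammar, by fixed-point iteration):
  FIRST(L) = { 'b', 'y' }

To compute FIRST(L L), process the symbols left to right:
Symbol L is a non-terminal. Add FIRST(L) \ {ε} = { 'b', 'y' }
L is not nullable (ε ∉ FIRST(L)), so stop here.
FIRST(L L) = { 'b', 'y' }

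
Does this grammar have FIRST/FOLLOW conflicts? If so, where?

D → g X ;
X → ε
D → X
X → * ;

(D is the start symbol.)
Nullable non-terminals: D, X.
FIRST sets used below: FIRST(X) = { '*', ε }

D: nullable alternative(s) D → X; FOLLOW(D) = { $ }
  D → g X ;: FIRST \ {ε} = { 'g' } — disjoint from FOLLOW(D)
  D → X: FIRST \ {ε} = { '*' } — this is the only nullable alternative, skip

X: nullable alternative(s) X → ε; FOLLOW(X) = { $, ';' }
  X → ε: FIRST \ {ε} = { } — this is the only nullable alternative, skip
  X → * ;: FIRST \ {ε} = { '*' } — disjoint from FOLLOW(X)

No FIRST/FOLLOW conflicts found.

Answer: No FIRST/FOLLOW conflicts.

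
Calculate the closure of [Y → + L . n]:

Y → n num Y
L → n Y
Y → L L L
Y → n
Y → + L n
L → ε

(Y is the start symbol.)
{ [Y → + L . n] }

To compute CLOSURE, for each item [A → α.Bβ] where B is a non-terminal, add [B → .γ] for all productions B → γ; repeat for the newly added items until nothing changes.

Start with: [Y → + L . n]
The dot precedes the terminal n, so nothing is added.

CLOSURE = { [Y → + L . n] }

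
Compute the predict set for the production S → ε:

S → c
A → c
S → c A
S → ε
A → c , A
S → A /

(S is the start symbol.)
PREDICT(S → ε) = (FIRST(RHS) \ {ε}) ∪ (FOLLOW(S) if ε ∈ FIRST(RHS), i.e. RHS ⇒* ε)
The right-hand side is ε (FIRST(ε) = { ε }), so the predict set is FOLLOW(S) = { $ }
PREDICT(S → ε) = { $ }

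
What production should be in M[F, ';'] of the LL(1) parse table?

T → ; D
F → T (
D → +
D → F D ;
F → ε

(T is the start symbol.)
To find M[F, ';'], we find productions for F where ';' is in the predict set (PREDICT(N → α) = (FIRST(α) \ {ε}) ∪ (FOLLOW(N) if α ⇒* ε)).

Relevant sets:
  FIRST(T) = { ';' }
  FOLLOW(F) = { '+', ';' }

F → T (: PREDICT = { ';' }
  ';' is in predict set, so this production goes in M[F, ';']
F → ε: PREDICT = { '+', ';' }
  ';' is in predict set, so this production goes in M[F, ';']

M[F, ';'] = F → T (, F → ε  (a multiply-defined cell — the grammar is not LL(1))

Answer: F → T (, F → ε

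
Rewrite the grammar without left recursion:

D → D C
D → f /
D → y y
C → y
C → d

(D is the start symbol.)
D is directly left-recursive. The standard transformation for
  A → A α₁ | ... | A α_m | β₁ | ... | β_n
is
  A  → β₁ A' | ... | β_n A'
  A' → α₁ A' | ... | α_m A' | ε

D → f / becomes D → f / D'
D → y y becomes D → y y D'
D → D C becomes D' → C D'
Add D' → ε

Productions for other non-terminals are unchanged:
  C → y
  C → d

Resulting grammar:
D → f / D'
D → y y D'
D' → C D'
D' → ε
C → y
C → d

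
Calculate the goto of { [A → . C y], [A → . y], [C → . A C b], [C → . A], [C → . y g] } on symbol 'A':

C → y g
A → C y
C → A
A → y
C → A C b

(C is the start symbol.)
{ [A → . C y], [A → . y], [C → . A C b], [C → . A], [C → . y g], [C → A . C b], [C → A .] }

GOTO(I, 'A') = CLOSURE({ [A → αX.β] : [A → α.Xβ] ∈ I, X = 'A' })

Items with dot before 'A', with the dot advanced:
  [C → . A] → [C → A .]
  [C → . A C b] → [C → A . C b]
Closure of the advanced items:
  [C → A . C b] has the dot before C: add [C → . y g], [C → . A], [C → . A C b]
  [C → . A] has the dot before A: add [A → . C y], [A → . y]

GOTO = { [A → . C y], [A → . y], [C → . A C b], [C → . A], [C → . y g], [C → A . C b], [C → A .] }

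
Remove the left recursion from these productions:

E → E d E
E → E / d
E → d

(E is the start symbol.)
E is directly left-recursive. The standard transformation for
  A → A α₁ | ... | A α_m | β₁ | ... | β_n
is
  A  → β₁ A' | ... | β_n A'
  A' → α₁ A' | ... | α_m A' | ε

E → d becomes E → d E'
E → E d E becomes E' → d E E'
E → E / d becomes E' → / d E'
Add E' → ε

Resulting grammar:
E → d E'
E' → d E E'
E' → / d E'
E' → ε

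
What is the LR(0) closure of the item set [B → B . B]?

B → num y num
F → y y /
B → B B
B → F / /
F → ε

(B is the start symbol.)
{ [B → . B B], [B → . F / /], [B → . num y num], [B → B . B], [F → . y y /], [F → .] }

To compute CLOSURE, for each item [A → α.Bβ] where B is a non-terminal, add [B → .γ] for all productions B → γ; repeat for the newly added items until nothing changes.

Start with: [B → B . B]
  [B → B . B] has the dot before B: add [B → . num y num], [B → . B B], [B → . F / /]
  [B → . F / /] has the dot before F: add [F → . y y /], [F → .]
No further items can be added.

CLOSURE = { [B → . B B], [B → . F / /], [B → . num y num], [B → B . B], [F → . y y /], [F → .] }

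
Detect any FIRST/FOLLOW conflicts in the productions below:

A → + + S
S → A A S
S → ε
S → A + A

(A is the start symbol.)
Yes. S → A A S with FOLLOW(S) on { '+' }; S → A '+' A with FOLLOW(S) on { '+' }

Nullable non-terminals: S.
FIRST sets used below: FIRST(A) = { '+' }

S: nullable alternative(s) S → ε; FOLLOW(S) = { $, '+' }
  S → A A S: FIRST \ {ε} = { '+' } — overlaps FOLLOW(S) on { '+' }: CONFLICT
  S → ε: FIRST \ {ε} = { } — this is the only nullable alternative, skip
  S → A + A: FIRST \ {ε} = { '+' } — overlaps FOLLOW(S) on { '+' }: CONFLICT

A has no nullable alternative, so no FIRST/FOLLOW check is needed there.

So the grammar has 2 FIRST/FOLLOW conflicts (marked CONFLICT above).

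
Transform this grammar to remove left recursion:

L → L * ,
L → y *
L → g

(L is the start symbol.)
L is directly left-recursive. The standard transformation for
  A → A α₁ | ... | A α_m | β₁ | ... | β_n
is
  A  → β₁ A' | ... | β_n A'
  A' → α₁ A' | ... | α_m A' | ε

L → y * becomes L → y * L'
L → g becomes L → g L'
L → L * , becomes L' → * , L'
Add L' → ε

Resulting grammar:
L → y * L'
L → g L'
L' → * , L'
L' → ε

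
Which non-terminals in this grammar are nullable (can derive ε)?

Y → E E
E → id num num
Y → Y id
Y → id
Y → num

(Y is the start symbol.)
A non-terminal is nullable if it can derive ε (the empty string): either it has an ε-production, or it has a production whose right-hand side consists entirely of nullable non-terminals.

There are no ε-productions, so no non-terminal can derive ε.
No non-terminals are nullable.

Answer: None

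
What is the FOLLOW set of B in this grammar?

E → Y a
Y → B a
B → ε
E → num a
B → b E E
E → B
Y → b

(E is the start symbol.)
To compute FOLLOW(B), find every occurrence of B on a right-hand side N → α B β: add FIRST(β) \ {ε}, and if β is empty or nullable also add FOLLOW(N). Iterate to a fixed point.

In Y → B a: B is followed by a, add FIRST(a) \ {ε} = { 'a' }
In E → B: B is at the end, add FOLLOW(E)

The FOLLOW sets referred to above (computed the same way, to a fixed point):
  FOLLOW(E) = { $, 'a', 'b', 'num' }

Taking the union: FOLLOW(B) = { $, 'a', 'b', 'num' }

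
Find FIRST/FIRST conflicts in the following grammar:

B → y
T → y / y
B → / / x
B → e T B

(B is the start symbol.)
No FIRST/FIRST conflicts.

A FIRST/FIRST conflict occurs when two productions N → α and N → β for the same non-terminal have FIRST(α) ∩ FIRST(β) ≠ ∅ (with ε ∈ FIRST of a nullable right-hand side, so two nullable alternatives also conflict).

Productions for B:
  B → y: FIRST = { 'y' }
  B → / / x: FIRST = { '/' }
  B → e T B: FIRST = { 'e' }
T has only one production, so no FIRST/FIRST conflict is possible there.

All alternatives of each non-terminal have pairwise disjoint FIRST sets.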